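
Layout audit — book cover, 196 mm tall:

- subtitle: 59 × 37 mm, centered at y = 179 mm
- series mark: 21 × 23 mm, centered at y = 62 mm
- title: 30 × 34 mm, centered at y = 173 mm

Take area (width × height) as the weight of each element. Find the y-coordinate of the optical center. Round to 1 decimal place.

Areas → weights: subtitle 59·37 = 2183, series mark 21·23 = 483, title 30·34 = 1020; Σw = 3686.
Σw·y = 2183·179 + 483·62 + 1020·173 = 597163, so ȳ = 597163/3686 ≈ 162.01.

y ≈ 162.0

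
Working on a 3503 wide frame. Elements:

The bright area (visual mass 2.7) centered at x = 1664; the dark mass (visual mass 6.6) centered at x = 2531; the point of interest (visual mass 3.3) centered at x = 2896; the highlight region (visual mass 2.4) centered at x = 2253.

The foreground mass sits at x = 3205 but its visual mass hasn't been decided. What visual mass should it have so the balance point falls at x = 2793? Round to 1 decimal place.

w ≈ 13.9

Fixed elements: Σw = 2.7 + 6.6 + 3.3 + 2.4 = 15.0, Σw·x = 2.7·1664 + 6.6·2531 + 3.3·2896 + 2.4·2253 = 36161.4.
Balance at x = 2793 requires (36161.4 + w·3205) / (15.0 + w) = 2793.
Solving: w = (2793·15.0 − 36161.4) / (3205 − 2793) = 5733.6 / 412 ≈ 13.92.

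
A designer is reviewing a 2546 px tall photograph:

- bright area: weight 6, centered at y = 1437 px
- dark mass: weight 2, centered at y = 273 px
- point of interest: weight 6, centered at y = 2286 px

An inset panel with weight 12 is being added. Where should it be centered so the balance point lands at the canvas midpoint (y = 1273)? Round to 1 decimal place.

y ≈ 851.2

New total weight: (6 + 2 + 6) + 12 = 26.
y: need Σw·y = 26·1273 = 33098. Existing = 6·1437 + 2·273 + 6·2286 = 22884. Remainder 10214 / 12 ≈ 851.17.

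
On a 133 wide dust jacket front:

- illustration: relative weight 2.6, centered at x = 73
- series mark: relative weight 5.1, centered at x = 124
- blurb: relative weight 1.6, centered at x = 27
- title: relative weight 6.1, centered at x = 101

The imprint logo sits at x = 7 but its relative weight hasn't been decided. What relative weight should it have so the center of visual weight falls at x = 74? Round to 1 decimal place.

Known weights sum to 2.6 + 5.1 + 1.6 + 6.1 = 15.4; their moment is 2.6·73 + 5.1·124 + 1.6·27 + 6.1·101 = 1481.5.
Balance at x = 74 requires (1481.5 + w·7) / (15.4 + w) = 74.
Solving: w = (74·15.4 − 1481.5) / (7 − 74) = -341.9 / -67 ≈ 5.10.

w ≈ 5.1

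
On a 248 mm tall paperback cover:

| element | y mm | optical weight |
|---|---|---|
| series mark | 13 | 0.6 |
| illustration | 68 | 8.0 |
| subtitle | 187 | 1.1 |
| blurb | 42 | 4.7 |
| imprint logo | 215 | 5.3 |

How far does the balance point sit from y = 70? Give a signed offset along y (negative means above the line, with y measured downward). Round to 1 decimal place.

Weights sum to 0.6 + 8.0 + 1.1 + 4.7 + 5.3 = 19.7.
y-moment: 0.6·13 + 8.0·68 + 1.1·187 + 4.7·42 + 5.3·215 = 2094.4; centroid 2094.4/19.7 ≈ 106.31.
Difference: 106.31 − 70 ≈ 36.31.

≈ 36.3 mm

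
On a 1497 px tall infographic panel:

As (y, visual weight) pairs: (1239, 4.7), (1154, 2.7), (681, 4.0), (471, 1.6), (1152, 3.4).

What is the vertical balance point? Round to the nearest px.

y ≈ 996

Σw = 4.7 + 2.7 + 4.0 + 1.6 + 3.4 = 16.4.
y-moment: 4.7·1239 + 2.7·1154 + 4.0·681 + 1.6·471 + 3.4·1152 = 16333.5; centroid 16333.5/16.4 ≈ 995.95.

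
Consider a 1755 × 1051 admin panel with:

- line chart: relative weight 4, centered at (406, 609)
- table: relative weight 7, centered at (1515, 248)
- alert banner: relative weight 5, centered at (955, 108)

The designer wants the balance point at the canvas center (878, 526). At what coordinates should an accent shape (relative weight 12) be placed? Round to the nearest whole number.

(632, 835)

After adding the accent shape, total weight = 4 + 7 + 5 + 12 = 28.
Along x: (17004 + 12·x) / 28 = 878 (existing moment 4·406 + 7·1515 + 5·955 = 17004) ⇒ x = (24584 − 17004) / 12 ≈ 631.67.
Along y: (4712 + 12·y) / 28 = 526 (existing moment 4·609 + 7·248 + 5·108 = 4712) ⇒ y = (14728 − 4712) / 12 ≈ 834.67.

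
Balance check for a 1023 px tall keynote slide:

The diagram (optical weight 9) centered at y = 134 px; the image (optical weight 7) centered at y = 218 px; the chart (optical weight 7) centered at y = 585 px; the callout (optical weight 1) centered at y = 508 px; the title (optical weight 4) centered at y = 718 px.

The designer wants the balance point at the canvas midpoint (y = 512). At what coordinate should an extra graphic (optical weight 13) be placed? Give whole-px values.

With the extra graphic, Σw becomes 9 + 7 + 7 + 1 + 4 + 13 = 41.
y: target moment 41×512 = 20992; current 9·134 + 7·218 + 7·585 + 1·508 + 4·718 = 10207; the extra graphic supplies 10785, so y = 10785/13 ≈ 829.62.

y ≈ 830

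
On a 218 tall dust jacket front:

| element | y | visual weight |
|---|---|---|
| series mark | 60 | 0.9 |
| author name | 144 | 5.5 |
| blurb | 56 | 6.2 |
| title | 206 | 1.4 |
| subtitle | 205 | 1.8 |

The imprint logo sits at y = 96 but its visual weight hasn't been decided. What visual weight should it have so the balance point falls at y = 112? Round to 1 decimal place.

w ≈ 5.1

Fixed elements: Σw = 0.9 + 5.5 + 6.2 + 1.4 + 1.8 = 15.8, Σw·y = 0.9·60 + 5.5·144 + 6.2·56 + 1.4·206 + 1.8·205 = 1850.6.
Set Σw·y/Σw = 112: (1850.6 + 96w) = 112·(15.8 + w).
Solving: w = (112·15.8 − 1850.6) / (96 − 112) = -81.0 / -16 ≈ 5.06.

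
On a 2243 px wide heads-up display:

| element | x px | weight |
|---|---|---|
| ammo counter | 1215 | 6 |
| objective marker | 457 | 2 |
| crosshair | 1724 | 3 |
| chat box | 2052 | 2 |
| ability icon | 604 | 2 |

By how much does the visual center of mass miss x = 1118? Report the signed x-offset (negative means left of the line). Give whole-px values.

Σw = 6 + 2 + 3 + 2 + 2 = 15.
x: (6·1215 + 2·457 + 3·1724 + 2·2052 + 2·604) / 15 = 18688 / 15 ≈ 1245.87
Difference: 1245.87 − 1118 ≈ 127.87.

≈ 128 px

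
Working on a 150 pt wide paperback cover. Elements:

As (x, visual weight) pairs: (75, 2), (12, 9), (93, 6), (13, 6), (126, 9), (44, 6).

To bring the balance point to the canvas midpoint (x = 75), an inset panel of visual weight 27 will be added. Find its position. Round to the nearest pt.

x ≈ 96

With the inset panel, Σw becomes 2 + 9 + 6 + 6 + 9 + 6 + 27 = 65.
x: need Σw·x = 65·75 = 4875. Existing = 2·75 + 9·12 + 6·93 + 6·13 + 9·126 + 6·44 = 2292. Remainder 2583 / 27 ≈ 95.67.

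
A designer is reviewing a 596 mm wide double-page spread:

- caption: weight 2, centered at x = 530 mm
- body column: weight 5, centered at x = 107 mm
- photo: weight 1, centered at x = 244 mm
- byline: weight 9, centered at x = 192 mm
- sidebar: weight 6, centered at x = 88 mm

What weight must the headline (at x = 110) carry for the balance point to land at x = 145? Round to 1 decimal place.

w ≈ 21.7

Fixed elements: Σw = 2 + 5 + 1 + 9 + 6 = 23, Σw·x = 2·530 + 5·107 + 1·244 + 9·192 + 6·88 = 4095.
Set Σw·x/Σw = 145: (4095 + 110w) = 145·(23 + w).
Rearranging, w·(110 − 145) = 145·23 − 4095 = -760, so w ≈ -760/-35 = 21.71.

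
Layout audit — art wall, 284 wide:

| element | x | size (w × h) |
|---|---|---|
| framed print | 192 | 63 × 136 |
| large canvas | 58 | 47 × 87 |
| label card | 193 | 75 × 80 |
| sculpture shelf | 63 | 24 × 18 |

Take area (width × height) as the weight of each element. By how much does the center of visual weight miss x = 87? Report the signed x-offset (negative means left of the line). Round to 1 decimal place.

Taking area as weight: framed print 63·136 = 8568, large canvas 47·87 = 4089, label card 75·80 = 6000, sculpture shelf 24·18 = 432. Sum 19089.
x-moment: 8568·192 + 4089·58 + 6000·193 + 432·63 = 3067434; centroid 3067434/19089 ≈ 160.69.
Offset from x = 87: 160.69 − 87 ≈ 73.69.

≈ 73.7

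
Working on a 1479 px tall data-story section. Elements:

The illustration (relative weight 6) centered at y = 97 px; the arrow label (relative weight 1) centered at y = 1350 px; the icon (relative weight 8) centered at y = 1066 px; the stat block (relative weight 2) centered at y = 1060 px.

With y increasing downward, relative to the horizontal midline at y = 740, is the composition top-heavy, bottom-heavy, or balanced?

Σw = 6 + 1 + 8 + 2 = 17.
y-moment: 6·97 + 1·1350 + 8·1066 + 2·1060 = 12580; centroid 12580/17 ≈ 740.00.
The centroid 740.00 matches the midline at 740, so the layout is balanced.

balanced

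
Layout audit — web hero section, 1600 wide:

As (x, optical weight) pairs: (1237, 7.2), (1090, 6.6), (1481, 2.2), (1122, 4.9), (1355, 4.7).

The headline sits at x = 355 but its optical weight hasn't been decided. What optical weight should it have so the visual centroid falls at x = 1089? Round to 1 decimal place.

w ≈ 4.6

Existing Σw = 25.6 (7.2 + 6.6 + 2.2 + 4.9 + 4.7); existing moment 7.2·1237 + 6.6·1090 + 2.2·1481 + 4.9·1122 + 4.7·1355 = 31224.9.
For the centroid to hit 1089: (31224.9 + w·355) / (25.6 + w) = 1089.
So w = (1089·25.6 − 31224.9)/(355 − 1089) = -3346.5/-734 ≈ 4.56.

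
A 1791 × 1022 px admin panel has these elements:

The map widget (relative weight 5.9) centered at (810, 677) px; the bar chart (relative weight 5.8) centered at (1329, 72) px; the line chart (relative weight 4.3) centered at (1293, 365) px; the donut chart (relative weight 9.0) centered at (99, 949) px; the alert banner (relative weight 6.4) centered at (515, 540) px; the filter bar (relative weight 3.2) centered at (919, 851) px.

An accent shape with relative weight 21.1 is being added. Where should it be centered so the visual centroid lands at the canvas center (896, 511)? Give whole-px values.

New total weight: (5.9 + 5.8 + 4.3 + 9.0 + 6.4 + 3.2) + 21.1 = 55.7.
x: target moment 55.7×896 = 49907.2; current 5.9·810 + 5.8·1329 + 4.3·1293 + 9.0·99 + 6.4·515 + 3.2·919 = 25174.9; the accent shape supplies 24732.3, so x = 24732.3/21.1 ≈ 1172.15.
y: target moment 55.7×511 = 28462.7; current 5.9·677 + 5.8·72 + 4.3·365 + 9.0·949 + 6.4·540 + 3.2·851 = 20701.6; the accent shape supplies 7761.1, so y = 7761.1/21.1 ≈ 367.82.

(1172, 368)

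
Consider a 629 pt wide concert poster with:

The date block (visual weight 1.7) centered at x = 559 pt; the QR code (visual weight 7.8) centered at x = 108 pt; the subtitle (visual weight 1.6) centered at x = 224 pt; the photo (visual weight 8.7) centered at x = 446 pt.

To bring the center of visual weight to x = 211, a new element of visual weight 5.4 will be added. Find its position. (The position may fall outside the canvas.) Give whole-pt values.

With the new element, Σw becomes 1.7 + 7.8 + 1.6 + 8.7 + 5.4 = 25.2.
x: target moment 25.2×211 = 5317.2; current 1.7·559 + 7.8·108 + 1.6·224 + 8.7·446 = 6031.3; the new element supplies -714.1, so x = -714.1/5.4 ≈ -132.24.

x ≈ -132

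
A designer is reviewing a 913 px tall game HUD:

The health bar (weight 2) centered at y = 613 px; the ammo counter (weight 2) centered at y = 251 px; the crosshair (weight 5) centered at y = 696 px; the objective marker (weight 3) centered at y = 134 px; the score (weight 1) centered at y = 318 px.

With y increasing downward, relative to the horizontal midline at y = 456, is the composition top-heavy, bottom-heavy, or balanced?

Weights sum to 2 + 2 + 5 + 3 + 1 = 13.
y: (2·613 + 2·251 + 5·696 + 3·134 + 1·318) / 13 = 5928 / 13 ≈ 456.00
That equals the midline 456 — balanced.

balanced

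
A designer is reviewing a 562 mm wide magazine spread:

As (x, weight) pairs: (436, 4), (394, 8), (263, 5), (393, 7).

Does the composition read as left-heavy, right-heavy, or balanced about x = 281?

right-heavy

Weights sum to 4 + 8 + 5 + 7 = 24.
x: (4·436 + 8·394 + 5·263 + 7·393) / 24 = 8962 / 24 ≈ 373.42
373.4 vs midline 281 → right-heavy.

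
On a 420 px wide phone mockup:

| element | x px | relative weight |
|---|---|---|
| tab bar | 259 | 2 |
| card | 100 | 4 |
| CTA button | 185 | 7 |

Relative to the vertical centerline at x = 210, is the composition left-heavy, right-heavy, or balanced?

Weights sum to 2 + 4 + 7 = 13.
x-moment: 2·259 + 4·100 + 7·185 = 2213; centroid 2213/13 ≈ 170.23.
170.2 vs midline 210 → left-heavy.

left-heavy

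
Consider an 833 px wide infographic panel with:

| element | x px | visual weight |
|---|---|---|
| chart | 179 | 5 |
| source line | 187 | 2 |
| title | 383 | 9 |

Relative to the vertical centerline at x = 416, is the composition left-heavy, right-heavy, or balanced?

Total weight = 5 + 2 + 9 = 16.
x-moment: 5·179 + 2·187 + 9·383 = 4716; centroid 4716/16 ≈ 294.75.
294.8 vs midline 416 → left-heavy.

left-heavy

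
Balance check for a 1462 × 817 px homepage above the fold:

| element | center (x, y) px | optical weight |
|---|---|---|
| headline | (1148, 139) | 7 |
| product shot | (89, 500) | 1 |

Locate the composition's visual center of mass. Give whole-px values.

(1016, 184)

Weights sum to 7 + 1 = 8.
x: (7·1148 + 1·89) / 8 = 8125 / 8 ≈ 1015.62
y: (7·139 + 1·500) / 8 = 1473 / 8 ≈ 184.12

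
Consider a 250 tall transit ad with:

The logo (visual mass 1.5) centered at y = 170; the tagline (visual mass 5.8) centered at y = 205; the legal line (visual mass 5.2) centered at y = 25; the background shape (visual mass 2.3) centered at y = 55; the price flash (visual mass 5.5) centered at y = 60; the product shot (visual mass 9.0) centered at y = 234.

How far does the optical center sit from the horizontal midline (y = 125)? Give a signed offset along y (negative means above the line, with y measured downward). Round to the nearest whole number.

Weights sum to 1.5 + 5.8 + 5.2 + 2.3 + 5.5 + 9.0 = 29.3.
Σw·y = 1.5·170 + 5.8·205 + 5.2·25 + 2.3·55 + 5.5·60 + 9.0·234 = 4136.5, so ȳ = 4136.5/29.3 ≈ 141.18.
Offset from y = 125: 141.18 − 125 ≈ 16.18.

≈ 16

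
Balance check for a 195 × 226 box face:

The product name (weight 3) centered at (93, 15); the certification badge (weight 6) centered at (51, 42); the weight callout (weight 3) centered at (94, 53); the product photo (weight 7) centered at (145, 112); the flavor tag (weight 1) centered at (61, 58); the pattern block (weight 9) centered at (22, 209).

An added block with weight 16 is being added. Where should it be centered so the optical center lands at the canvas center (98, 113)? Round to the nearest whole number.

After adding the added block, total weight = 3 + 6 + 3 + 7 + 1 + 9 + 16 = 45.
Along x: (2141 + 16·x) / 45 = 98 (existing moment 3·93 + 6·51 + 3·94 + 7·145 + 1·61 + 9·22 = 2141) ⇒ x = (4410 − 2141) / 16 ≈ 141.81.
Along y: (3179 + 16·y) / 45 = 113 (existing moment 3·15 + 6·42 + 3·53 + 7·112 + 1·58 + 9·209 = 3179) ⇒ y = (5085 − 3179) / 16 ≈ 119.12.

(142, 119)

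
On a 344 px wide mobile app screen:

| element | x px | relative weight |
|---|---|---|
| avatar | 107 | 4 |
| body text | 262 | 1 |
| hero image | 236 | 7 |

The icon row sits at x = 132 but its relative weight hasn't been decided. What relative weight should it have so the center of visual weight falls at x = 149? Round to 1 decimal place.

Existing Σw = 12 (4 + 1 + 7); existing moment 4·107 + 1·262 + 7·236 = 2342.
Balance at x = 149 requires (2342 + w·132) / (12 + w) = 149.
Rearranging, w·(132 − 149) = 149·12 − 2342 = -554, so w ≈ -554/-17 = 32.59.

w ≈ 32.6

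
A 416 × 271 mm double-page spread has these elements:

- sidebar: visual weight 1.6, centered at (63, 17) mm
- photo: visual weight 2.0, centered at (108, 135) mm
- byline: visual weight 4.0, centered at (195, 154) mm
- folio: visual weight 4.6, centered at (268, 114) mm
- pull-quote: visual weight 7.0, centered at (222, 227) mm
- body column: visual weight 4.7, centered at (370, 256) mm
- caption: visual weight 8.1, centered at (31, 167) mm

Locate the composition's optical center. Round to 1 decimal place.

(183.6, 174.5)

Total weight = 1.6 + 2.0 + 4.0 + 4.6 + 7.0 + 4.7 + 8.1 = 32.0.
Σw·x = 5873.7; x̄ = 5873.7/32.0 ≈ 183.55.
y: moment 5582.5 / weight 32.0 ≈ 174.45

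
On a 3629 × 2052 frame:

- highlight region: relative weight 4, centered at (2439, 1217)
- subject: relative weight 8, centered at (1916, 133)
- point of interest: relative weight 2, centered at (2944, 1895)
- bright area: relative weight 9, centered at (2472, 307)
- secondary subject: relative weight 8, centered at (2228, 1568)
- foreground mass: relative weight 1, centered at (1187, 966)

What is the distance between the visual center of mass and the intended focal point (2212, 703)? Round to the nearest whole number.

Weights sum to 4 + 8 + 2 + 9 + 8 + 1 = 32.
x: (4·2439 + 8·1916 + 2·2944 + 9·2472 + 8·2228 + 1·1187) / 32 = 72231 / 32 ≈ 2257.22
y: (4·1217 + 8·133 + 2·1895 + 9·307 + 8·1568 + 1·966) / 32 = 25995 / 32 ≈ 812.34
Relative to (2212, 703): Δ = (45.22, 109.34); |Δ| = √(45.22² + 109.34²) ≈ 118.32.

≈ 118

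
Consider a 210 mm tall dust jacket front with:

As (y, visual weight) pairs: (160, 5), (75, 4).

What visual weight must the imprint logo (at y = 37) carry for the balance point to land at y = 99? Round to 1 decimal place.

w ≈ 3.4

Known weights sum to 5 + 4 = 9; their moment is 5·160 + 4·75 = 1100.
Balance at y = 99 requires (1100 + w·37) / (9 + w) = 99.
Rearranging, w·(37 − 99) = 99·9 − 1100 = -209, so w ≈ -209/-62 = 3.37.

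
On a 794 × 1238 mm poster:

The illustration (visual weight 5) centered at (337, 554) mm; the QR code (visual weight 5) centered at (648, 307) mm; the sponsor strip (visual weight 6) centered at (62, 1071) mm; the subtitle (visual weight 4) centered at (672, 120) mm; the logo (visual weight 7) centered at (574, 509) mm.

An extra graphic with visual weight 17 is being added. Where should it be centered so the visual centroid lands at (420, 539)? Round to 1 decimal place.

(381.0, 526.0)

With the extra graphic, Σw becomes 5 + 5 + 6 + 4 + 7 + 17 = 44.
x: need Σw·x = 44·420 = 18480. Existing = 5·337 + 5·648 + 6·62 + 4·672 + 7·574 = 12003. Remainder 6477 / 17 ≈ 381.00.
y: need Σw·y = 44·539 = 23716. Existing = 5·554 + 5·307 + 6·1071 + 4·120 + 7·509 = 14774. Remainder 8942 / 17 ≈ 526.00.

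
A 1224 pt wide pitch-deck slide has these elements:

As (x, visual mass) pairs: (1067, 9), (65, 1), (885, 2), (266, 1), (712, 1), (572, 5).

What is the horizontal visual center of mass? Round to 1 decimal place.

x ≈ 804.0

Weights sum to 9 + 1 + 2 + 1 + 1 + 5 = 19.
Σw·x = 15276; x̄ = 15276/19 ≈ 804.00.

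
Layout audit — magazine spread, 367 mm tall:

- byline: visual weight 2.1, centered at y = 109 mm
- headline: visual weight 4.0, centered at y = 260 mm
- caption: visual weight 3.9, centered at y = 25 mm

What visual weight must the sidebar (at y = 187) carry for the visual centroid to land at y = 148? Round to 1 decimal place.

w ≈ 2.9

Existing Σw = 10.0 (2.1 + 4.0 + 3.9); existing moment 2.1·109 + 4.0·260 + 3.9·25 = 1366.4.
Balance at y = 148 requires (1366.4 + w·187) / (10.0 + w) = 148.
So w = (148·10.0 − 1366.4)/(187 − 148) = 113.6/39 ≈ 2.91.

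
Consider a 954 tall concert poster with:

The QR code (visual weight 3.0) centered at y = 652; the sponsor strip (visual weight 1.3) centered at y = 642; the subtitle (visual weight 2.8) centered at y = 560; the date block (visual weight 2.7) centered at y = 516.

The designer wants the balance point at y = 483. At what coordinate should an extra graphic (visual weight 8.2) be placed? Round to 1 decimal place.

After adding the extra graphic, total weight = 3.0 + 1.3 + 2.8 + 2.7 + 8.2 = 18.0.
y: target moment 18.0×483 = 8694.0; current 3.0·652 + 1.3·642 + 2.8·560 + 2.7·516 = 5751.8; the extra graphic supplies 2942.2, so y = 2942.2/8.2 ≈ 358.80.

y ≈ 358.8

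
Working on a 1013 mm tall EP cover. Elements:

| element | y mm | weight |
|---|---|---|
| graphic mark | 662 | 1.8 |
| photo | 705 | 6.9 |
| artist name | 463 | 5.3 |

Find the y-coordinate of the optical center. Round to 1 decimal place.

Total weight = 1.8 + 6.9 + 5.3 = 14.0.
Σw·y = 1.8·662 + 6.9·705 + 5.3·463 = 8510.0, so ȳ = 8510.0/14.0 ≈ 607.86.

y ≈ 607.9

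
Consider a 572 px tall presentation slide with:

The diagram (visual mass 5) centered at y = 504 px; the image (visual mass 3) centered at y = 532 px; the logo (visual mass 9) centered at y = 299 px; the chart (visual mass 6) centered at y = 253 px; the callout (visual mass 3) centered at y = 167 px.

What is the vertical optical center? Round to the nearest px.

Σw = 5 + 3 + 9 + 6 + 3 = 26.
y: (5·504 + 3·532 + 9·299 + 6·253 + 3·167) / 26 = 8826 / 26 ≈ 339.46

y ≈ 339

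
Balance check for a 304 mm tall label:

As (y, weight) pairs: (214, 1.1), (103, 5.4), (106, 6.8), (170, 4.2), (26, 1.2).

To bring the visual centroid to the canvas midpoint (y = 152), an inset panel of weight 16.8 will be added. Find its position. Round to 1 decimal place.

New total weight: (1.1 + 5.4 + 6.8 + 4.2 + 1.2) + 16.8 = 35.5.
y: target moment 35.5×152 = 5396.0; current 1.1·214 + 5.4·103 + 6.8·106 + 4.2·170 + 1.2·26 = 2257.6; the inset panel supplies 3138.4, so y = 3138.4/16.8 ≈ 186.81.

y ≈ 186.8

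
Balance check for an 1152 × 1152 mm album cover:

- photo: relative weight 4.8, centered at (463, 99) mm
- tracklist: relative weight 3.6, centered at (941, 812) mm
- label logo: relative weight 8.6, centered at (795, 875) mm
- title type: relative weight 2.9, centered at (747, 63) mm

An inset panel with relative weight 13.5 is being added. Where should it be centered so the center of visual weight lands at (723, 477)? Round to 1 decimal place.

(706.3, 357.5)

With the inset panel, Σw becomes 4.8 + 3.6 + 8.6 + 2.9 + 13.5 = 33.4.
x: target moment 33.4×723 = 24148.2; current 4.8·463 + 3.6·941 + 8.6·795 + 2.9·747 = 14613.3; the inset panel supplies 9534.9, so x = 9534.9/13.5 ≈ 706.29.
y: target moment 33.4×477 = 15931.8; current 4.8·99 + 3.6·812 + 8.6·875 + 2.9·63 = 11106.1; the inset panel supplies 4825.7, so y = 4825.7/13.5 ≈ 357.46.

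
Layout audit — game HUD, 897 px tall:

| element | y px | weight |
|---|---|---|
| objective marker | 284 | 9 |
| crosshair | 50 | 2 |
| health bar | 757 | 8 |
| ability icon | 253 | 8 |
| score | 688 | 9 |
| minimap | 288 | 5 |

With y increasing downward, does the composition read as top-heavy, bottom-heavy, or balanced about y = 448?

balanced

Σw = 9 + 2 + 8 + 8 + 9 + 5 = 41.
y: moment 18368 / weight 41 ≈ 448.00
The centroid 448.00 matches the midline at 448, so the layout is balanced.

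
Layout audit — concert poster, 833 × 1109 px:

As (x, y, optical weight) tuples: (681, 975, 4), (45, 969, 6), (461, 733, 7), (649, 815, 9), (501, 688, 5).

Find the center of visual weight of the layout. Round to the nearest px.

(470, 826)

Total weight = 4 + 6 + 7 + 9 + 5 = 31.
Σw·x = 4·681 + 6·45 + 7·461 + 9·649 + 5·501 = 14567, so x̄ = 14567/31 ≈ 469.90.
Σw·y = 4·975 + 6·969 + 7·733 + 9·815 + 5·688 = 25620, so ȳ = 25620/31 ≈ 826.45.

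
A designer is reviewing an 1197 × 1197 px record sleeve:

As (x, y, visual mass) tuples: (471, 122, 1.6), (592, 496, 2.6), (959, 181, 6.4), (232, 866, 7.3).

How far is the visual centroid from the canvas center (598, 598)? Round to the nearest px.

Σw = 1.6 + 2.6 + 6.4 + 7.3 = 17.9.
x: (1.6·471 + 2.6·592 + 6.4·959 + 7.3·232) / 17.9 = 10124.0 / 17.9 ≈ 565.59
y: (1.6·122 + 2.6·496 + 6.4·181 + 7.3·866) / 17.9 = 8965.0 / 17.9 ≈ 500.84
Offset from (598, 598): Δx ≈ -32.41, Δy ≈ -97.16; distance = √(Δx² + Δy²) ≈ 102.43.

≈ 102 px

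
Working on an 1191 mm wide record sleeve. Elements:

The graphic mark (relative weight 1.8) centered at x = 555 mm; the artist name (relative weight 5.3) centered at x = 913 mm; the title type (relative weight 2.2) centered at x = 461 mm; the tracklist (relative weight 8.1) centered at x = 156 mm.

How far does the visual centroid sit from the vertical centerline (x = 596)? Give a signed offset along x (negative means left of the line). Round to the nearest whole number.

Total weight = 1.8 + 5.3 + 2.2 + 8.1 = 17.4.
x: (1.8·555 + 5.3·913 + 2.2·461 + 8.1·156) / 17.4 = 8115.7 / 17.4 ≈ 466.42
Against x = 596, that's 466.42 − 596 = -129.58.

≈ -130 mm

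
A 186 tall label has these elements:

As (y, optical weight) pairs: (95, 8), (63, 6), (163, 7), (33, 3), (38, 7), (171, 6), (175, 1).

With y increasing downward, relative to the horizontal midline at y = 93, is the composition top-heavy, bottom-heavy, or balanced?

bottom-heavy

Σw = 8 + 6 + 7 + 3 + 7 + 6 + 1 = 38.
Σw·y = 3845; ȳ = 3845/38 ≈ 101.18.
Since 101.2 is below (larger y than) 93, the composition reads bottom-heavy.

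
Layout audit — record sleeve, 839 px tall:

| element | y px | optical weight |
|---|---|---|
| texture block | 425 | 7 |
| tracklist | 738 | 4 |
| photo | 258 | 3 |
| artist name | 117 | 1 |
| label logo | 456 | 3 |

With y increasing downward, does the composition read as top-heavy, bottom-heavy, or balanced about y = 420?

bottom-heavy

Weights sum to 7 + 4 + 3 + 1 + 3 = 18.
y: (7·425 + 4·738 + 3·258 + 1·117 + 3·456) / 18 = 8186 / 18 ≈ 454.78
454.8 vs midline 420 → bottom-heavy.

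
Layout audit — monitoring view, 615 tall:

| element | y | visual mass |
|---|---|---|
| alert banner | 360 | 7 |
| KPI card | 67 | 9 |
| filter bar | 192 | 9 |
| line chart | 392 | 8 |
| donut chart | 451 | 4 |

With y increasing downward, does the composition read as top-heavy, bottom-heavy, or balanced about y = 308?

Σw = 7 + 9 + 9 + 8 + 4 = 37.
y-moment: 7·360 + 9·67 + 9·192 + 8·392 + 4·451 = 9791; centroid 9791/37 ≈ 264.62.
264.6 vs midline 308 → top-heavy.

top-heavy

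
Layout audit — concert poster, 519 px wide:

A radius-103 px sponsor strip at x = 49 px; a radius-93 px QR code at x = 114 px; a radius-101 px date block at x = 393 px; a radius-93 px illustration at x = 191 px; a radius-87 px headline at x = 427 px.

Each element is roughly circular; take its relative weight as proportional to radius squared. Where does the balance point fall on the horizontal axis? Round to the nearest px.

x ≈ 228

Weights ∝ r²: sponsor strip 103² = 10609, QR code 93² = 8649, date block 101² = 10201, illustration 93² = 8649, headline 87² = 7569; Σw = 45677.
Σw·x = 10609·49 + 8649·114 + 10201·393 + 8649·191 + 7569·427 = 10398742, so x̄ = 10398742/45677 ≈ 227.66.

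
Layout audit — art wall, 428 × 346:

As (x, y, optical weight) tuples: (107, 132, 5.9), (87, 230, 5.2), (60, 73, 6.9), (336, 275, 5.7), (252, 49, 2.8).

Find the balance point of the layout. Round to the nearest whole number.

(155, 158)

Σw = 5.9 + 5.2 + 6.9 + 5.7 + 2.8 = 26.5.
x: (5.9·107 + 5.2·87 + 6.9·60 + 5.7·336 + 2.8·252) / 26.5 = 4118.5 / 26.5 ≈ 155.42
y: (5.9·132 + 5.2·230 + 6.9·73 + 5.7·275 + 2.8·49) / 26.5 = 4183.2 / 26.5 ≈ 157.86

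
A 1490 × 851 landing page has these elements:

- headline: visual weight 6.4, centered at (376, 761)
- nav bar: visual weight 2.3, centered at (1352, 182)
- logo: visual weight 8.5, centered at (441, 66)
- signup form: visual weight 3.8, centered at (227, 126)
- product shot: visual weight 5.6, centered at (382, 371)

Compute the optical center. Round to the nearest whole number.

(461, 316)

Weights sum to 6.4 + 2.3 + 8.5 + 3.8 + 5.6 = 26.6.
Σw·x = 6.4·376 + 2.3·1352 + 8.5·441 + 3.8·227 + 5.6·382 = 12266.3, so x̄ = 12266.3/26.6 ≈ 461.14.
Σw·y = 6.4·761 + 2.3·182 + 8.5·66 + 3.8·126 + 5.6·371 = 8406.4, so ȳ = 8406.4/26.6 ≈ 316.03.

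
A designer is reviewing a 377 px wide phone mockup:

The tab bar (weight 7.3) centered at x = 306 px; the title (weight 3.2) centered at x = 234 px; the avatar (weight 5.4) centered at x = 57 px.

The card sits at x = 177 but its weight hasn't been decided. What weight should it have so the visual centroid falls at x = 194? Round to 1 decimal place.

Fixed elements: Σw = 7.3 + 3.2 + 5.4 = 15.9, Σw·x = 7.3·306 + 3.2·234 + 5.4·57 = 3290.4.
Set Σw·x/Σw = 194: (3290.4 + 177w) = 194·(15.9 + w).
Rearranging, w·(177 − 194) = 194·15.9 − 3290.4 = -205.8, so w ≈ -205.8/-17 = 12.11.

w ≈ 12.1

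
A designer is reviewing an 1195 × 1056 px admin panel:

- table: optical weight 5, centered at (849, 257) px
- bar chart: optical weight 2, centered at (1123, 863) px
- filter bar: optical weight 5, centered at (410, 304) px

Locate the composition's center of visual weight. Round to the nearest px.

Σw = 5 + 2 + 5 = 12.
Σw·x = 5·849 + 2·1123 + 5·410 = 8541, so x̄ = 8541/12 ≈ 711.75.
Σw·y = 5·257 + 2·863 + 5·304 = 4531, so ȳ = 4531/12 ≈ 377.58.

(712, 378)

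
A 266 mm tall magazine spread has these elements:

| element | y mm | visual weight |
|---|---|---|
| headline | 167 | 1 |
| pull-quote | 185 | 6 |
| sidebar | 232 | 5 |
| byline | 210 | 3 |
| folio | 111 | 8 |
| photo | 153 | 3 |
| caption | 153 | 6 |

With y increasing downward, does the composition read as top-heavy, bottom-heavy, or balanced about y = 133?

bottom-heavy

Total weight = 1 + 6 + 5 + 3 + 8 + 3 + 6 = 32.
y: moment 5332 / weight 32 ≈ 166.62
Since 166.6 is below (larger y than) 133, the composition reads bottom-heavy.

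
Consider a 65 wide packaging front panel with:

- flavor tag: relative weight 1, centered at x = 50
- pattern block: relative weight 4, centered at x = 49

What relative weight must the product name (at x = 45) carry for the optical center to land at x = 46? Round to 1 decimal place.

w ≈ 16.0

Known weights sum to 1 + 4 = 5; their moment is 1·50 + 4·49 = 246.
Balance at x = 46 requires (246 + w·45) / (5 + w) = 46.
Solving: w = (46·5 − 246) / (45 − 46) = -16 / -1 ≈ 16.00.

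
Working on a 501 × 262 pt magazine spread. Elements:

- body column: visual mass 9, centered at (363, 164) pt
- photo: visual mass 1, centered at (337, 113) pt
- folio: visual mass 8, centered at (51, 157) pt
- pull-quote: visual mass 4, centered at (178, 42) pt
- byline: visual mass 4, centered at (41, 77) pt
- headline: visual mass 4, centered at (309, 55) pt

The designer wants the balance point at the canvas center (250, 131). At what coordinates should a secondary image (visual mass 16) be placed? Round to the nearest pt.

(336, 155)

New total weight: (9 + 1 + 8 + 4 + 4 + 4) + 16 = 46.
x: need Σw·x = 46·250 = 11500. Existing = 9·363 + 1·337 + 8·51 + 4·178 + 4·41 + 4·309 = 6124. Remainder 5376 / 16 ≈ 336.00.
y: need Σw·y = 46·131 = 6026. Existing = 9·164 + 1·113 + 8·157 + 4·42 + 4·77 + 4·55 = 3541. Remainder 2485 / 16 ≈ 155.31.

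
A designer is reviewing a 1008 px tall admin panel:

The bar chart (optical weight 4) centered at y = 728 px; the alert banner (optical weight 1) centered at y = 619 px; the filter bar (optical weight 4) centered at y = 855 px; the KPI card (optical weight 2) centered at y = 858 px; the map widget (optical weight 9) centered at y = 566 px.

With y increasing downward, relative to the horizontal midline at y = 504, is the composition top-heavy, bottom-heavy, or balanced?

Σw = 4 + 1 + 4 + 2 + 9 = 20.
y-moment: 4·728 + 1·619 + 4·855 + 2·858 + 9·566 = 13761; centroid 13761/20 ≈ 688.05.
688.0 lies below (larger y than) the midline 504, so the layout is bottom-heavy.

bottom-heavy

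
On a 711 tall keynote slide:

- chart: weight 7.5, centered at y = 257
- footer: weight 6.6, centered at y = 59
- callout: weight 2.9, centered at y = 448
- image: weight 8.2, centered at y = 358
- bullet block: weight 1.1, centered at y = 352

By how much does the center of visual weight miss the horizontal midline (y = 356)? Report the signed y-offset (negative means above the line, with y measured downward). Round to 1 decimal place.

≈ -92.2

Total weight = 7.5 + 6.6 + 2.9 + 8.2 + 1.1 = 26.3.
Σw·y = 7.5·257 + 6.6·59 + 2.9·448 + 8.2·358 + 1.1·352 = 6938.9, so ȳ = 6938.9/26.3 ≈ 263.84.
Difference: 263.84 − 356 ≈ -92.16.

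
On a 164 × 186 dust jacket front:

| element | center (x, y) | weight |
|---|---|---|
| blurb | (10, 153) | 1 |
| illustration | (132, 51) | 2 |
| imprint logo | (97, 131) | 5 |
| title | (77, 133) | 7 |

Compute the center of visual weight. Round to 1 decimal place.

Σw = 1 + 2 + 5 + 7 = 15.
x-moment: 1·10 + 2·132 + 5·97 + 7·77 = 1298; centroid 1298/15 ≈ 86.53.
y-moment: 1·153 + 2·51 + 5·131 + 7·133 = 1841; centroid 1841/15 ≈ 122.73.

(86.5, 122.7)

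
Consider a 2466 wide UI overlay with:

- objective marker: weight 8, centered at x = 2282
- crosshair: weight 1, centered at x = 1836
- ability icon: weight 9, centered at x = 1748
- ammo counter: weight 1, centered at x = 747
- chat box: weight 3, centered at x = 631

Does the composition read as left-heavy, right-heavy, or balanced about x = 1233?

Total weight = 8 + 1 + 9 + 1 + 3 = 22.
x: (8·2282 + 1·1836 + 9·1748 + 1·747 + 3·631) / 22 = 38464 / 22 ≈ 1748.36
1748.4 vs midline 1233 → right-heavy.

right-heavy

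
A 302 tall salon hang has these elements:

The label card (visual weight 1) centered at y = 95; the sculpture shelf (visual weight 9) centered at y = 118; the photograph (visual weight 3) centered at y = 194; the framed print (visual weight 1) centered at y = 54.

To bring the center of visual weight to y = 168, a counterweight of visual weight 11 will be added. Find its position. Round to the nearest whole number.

y ≈ 219

New total weight: (1 + 9 + 3 + 1) + 11 = 25.
Along y: (1793 + 11·y) / 25 = 168 (existing moment 1·95 + 9·118 + 3·194 + 1·54 = 1793) ⇒ y = (4200 − 1793) / 11 ≈ 218.82.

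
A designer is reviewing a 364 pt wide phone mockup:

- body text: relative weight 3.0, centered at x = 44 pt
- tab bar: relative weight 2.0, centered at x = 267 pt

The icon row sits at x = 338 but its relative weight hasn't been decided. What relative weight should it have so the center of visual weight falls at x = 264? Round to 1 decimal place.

w ≈ 8.8

Fixed elements: Σw = 3.0 + 2.0 = 5.0, Σw·x = 3.0·44 + 2.0·267 = 666.0.
Set Σw·x/Σw = 264: (666.0 + 338w) = 264·(5.0 + w).
Rearranging, w·(338 − 264) = 264·5.0 − 666.0 = 654.0, so w ≈ 654.0/74 = 8.84.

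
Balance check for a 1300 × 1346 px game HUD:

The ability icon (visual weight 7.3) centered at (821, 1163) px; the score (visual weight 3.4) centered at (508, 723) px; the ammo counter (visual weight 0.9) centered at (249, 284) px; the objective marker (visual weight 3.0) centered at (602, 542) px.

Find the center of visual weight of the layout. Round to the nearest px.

(668, 879)

Σw = 7.3 + 3.4 + 0.9 + 3.0 = 14.6.
Σw·x = 7.3·821 + 3.4·508 + 0.9·249 + 3.0·602 = 9750.6, so x̄ = 9750.6/14.6 ≈ 667.85.
Σw·y = 7.3·1163 + 3.4·723 + 0.9·284 + 3.0·542 = 12829.7, so ȳ = 12829.7/14.6 ≈ 878.75.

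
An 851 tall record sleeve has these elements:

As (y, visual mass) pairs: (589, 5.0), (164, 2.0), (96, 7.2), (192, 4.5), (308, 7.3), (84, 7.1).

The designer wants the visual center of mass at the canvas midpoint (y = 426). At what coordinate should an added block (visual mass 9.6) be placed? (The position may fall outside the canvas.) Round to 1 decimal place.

With the added block, Σw becomes 5.0 + 2.0 + 7.2 + 4.5 + 7.3 + 7.1 + 9.6 = 42.7.
y: target moment 42.7×426 = 18190.2; current 5.0·589 + 2.0·164 + 7.2·96 + 4.5·192 + 7.3·308 + 7.1·84 = 7673.0; the added block supplies 10517.2, so y = 10517.2/9.6 ≈ 1095.54.

y ≈ 1095.5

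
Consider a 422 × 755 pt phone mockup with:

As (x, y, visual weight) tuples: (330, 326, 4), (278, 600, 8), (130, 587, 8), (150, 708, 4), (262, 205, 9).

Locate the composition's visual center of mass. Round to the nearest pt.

(229, 469)

Σw = 4 + 8 + 8 + 4 + 9 = 33.
x: (4·330 + 8·278 + 8·130 + 4·150 + 9·262) / 33 = 7542 / 33 ≈ 228.55
y: (4·326 + 8·600 + 8·587 + 4·708 + 9·205) / 33 = 15477 / 33 ≈ 469.00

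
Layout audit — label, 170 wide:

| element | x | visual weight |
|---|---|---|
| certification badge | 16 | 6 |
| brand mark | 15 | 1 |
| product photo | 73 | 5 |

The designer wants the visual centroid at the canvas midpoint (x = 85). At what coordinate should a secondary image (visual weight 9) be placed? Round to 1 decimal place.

With the secondary image, Σw becomes 6 + 1 + 5 + 9 = 21.
Along x: (476 + 9·x) / 21 = 85 (existing moment 6·16 + 1·15 + 5·73 = 476) ⇒ x = (1785 − 476) / 9 ≈ 145.44.

x ≈ 145.4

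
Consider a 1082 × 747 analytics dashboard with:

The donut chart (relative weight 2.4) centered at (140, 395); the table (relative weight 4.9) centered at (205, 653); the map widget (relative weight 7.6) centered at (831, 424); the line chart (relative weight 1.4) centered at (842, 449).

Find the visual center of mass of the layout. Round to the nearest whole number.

(542, 491)

Total weight = 2.4 + 4.9 + 7.6 + 1.4 = 16.3.
x-moment: 2.4·140 + 4.9·205 + 7.6·831 + 1.4·842 = 8834.9; centroid 8834.9/16.3 ≈ 542.02.
y-moment: 2.4·395 + 4.9·653 + 7.6·424 + 1.4·449 = 7998.7; centroid 7998.7/16.3 ≈ 490.72.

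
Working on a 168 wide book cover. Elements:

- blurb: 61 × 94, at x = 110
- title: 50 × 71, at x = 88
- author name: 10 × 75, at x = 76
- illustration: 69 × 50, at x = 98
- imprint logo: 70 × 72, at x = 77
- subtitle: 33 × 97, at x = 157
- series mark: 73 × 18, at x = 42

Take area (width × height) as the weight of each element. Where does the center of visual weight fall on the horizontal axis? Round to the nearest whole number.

Areas: blurb 61·94 = 5734, title 50·71 = 3550, author name 10·75 = 750, illustration 69·50 = 3450, imprint logo 70·72 = 5040, subtitle 33·97 = 3201, series mark 73·18 = 1314. Total weight = 23039.
Σw·x = 5734·110 + 3550·88 + 750·76 + 3450·98 + 5040·77 + 3201·157 + 1314·42 = 2284065, so x̄ = 2284065/23039 ≈ 99.14.

x ≈ 99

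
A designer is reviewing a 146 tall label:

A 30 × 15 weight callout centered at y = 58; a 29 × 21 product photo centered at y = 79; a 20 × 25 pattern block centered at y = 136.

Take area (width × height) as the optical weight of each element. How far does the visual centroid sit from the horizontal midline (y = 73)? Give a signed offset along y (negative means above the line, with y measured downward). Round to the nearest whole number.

≈ 18

Taking area as weight: weight callout 30·15 = 450, product photo 29·21 = 609, pattern block 20·25 = 500. Sum 1559.
y: (450·58 + 609·79 + 500·136) / 1559 = 142211 / 1559 ≈ 91.22
Difference: 91.22 − 73 ≈ 18.22.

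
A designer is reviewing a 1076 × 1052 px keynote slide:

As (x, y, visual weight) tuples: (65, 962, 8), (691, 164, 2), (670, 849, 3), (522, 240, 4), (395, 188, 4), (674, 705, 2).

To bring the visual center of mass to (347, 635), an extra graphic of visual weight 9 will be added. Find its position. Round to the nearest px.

With the extra graphic, Σw becomes 8 + 2 + 3 + 4 + 4 + 2 + 9 = 32.
Along x: (8928 + 9·x) / 32 = 347 (existing moment 8·65 + 2·691 + 3·670 + 4·522 + 4·395 + 2·674 = 8928) ⇒ x = (11104 − 8928) / 9 ≈ 241.78.
Along y: (13693 + 9·y) / 32 = 635 (existing moment 8·962 + 2·164 + 3·849 + 4·240 + 4·188 + 2·705 = 13693) ⇒ y = (20320 − 13693) / 9 ≈ 736.33.

(242, 736)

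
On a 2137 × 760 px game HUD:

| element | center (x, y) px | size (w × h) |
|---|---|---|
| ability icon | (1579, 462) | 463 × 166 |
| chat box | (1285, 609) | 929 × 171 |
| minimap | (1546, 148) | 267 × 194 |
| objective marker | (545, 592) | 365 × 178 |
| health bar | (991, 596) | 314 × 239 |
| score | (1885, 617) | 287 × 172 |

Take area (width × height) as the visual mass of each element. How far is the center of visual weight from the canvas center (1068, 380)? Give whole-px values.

≈ 257 px

Taking area as weight: ability icon 463·166 = 76858, chat box 929·171 = 158859, minimap 267·194 = 51798, objective marker 365·178 = 64970, health bar 314·239 = 75046, score 287·172 = 49364. Sum 476895.
Σw·x = 76858·1579 + 158859·1285 + 51798·1546 + 64970·545 + 75046·991 + 49364·1885 = 608402681, so x̄ = 608402681/476895 ≈ 1275.76.
Σw·y = 76858·462 + 158859·609 + 51798·148 + 64970·592 + 75046·596 + 49364·617 = 253566875, so ȳ = 253566875/476895 ≈ 531.70.
From (1068, 380): dx = 207.76, dy = 151.70, so the distance is √(dx²+dy²) ≈ 257.25.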